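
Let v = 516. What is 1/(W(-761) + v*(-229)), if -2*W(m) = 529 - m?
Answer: -1/118809 ≈ -8.4169e-6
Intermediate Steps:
W(m) = -529/2 + m/2 (W(m) = -(529 - m)/2 = -529/2 + m/2)
1/(W(-761) + v*(-229)) = 1/((-529/2 + (1/2)*(-761)) + 516*(-229)) = 1/((-529/2 - 761/2) - 118164) = 1/(-645 - 118164) = 1/(-118809) = -1/118809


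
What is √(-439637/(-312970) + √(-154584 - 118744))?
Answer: √(476101010 + 1355712400*I*√17083)/18410 ≈ 16.19 + 16.146*I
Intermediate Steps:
√(-439637/(-312970) + √(-154584 - 118744)) = √(-439637*(-1/312970) + √(-273328)) = √(25861/18410 + 4*I*√17083)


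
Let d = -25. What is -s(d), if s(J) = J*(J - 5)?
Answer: -750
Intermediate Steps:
s(J) = J*(-5 + J)
-s(d) = -(-25)*(-5 - 25) = -(-25)*(-30) = -1*750 = -750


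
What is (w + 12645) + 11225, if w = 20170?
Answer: 44040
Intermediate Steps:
(w + 12645) + 11225 = (20170 + 12645) + 11225 = 32815 + 11225 = 44040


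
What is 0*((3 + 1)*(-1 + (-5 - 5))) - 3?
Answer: -3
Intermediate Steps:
0*((3 + 1)*(-1 + (-5 - 5))) - 3 = 0*(4*(-1 - 10)) - 3 = 0*(4*(-11)) - 3 = 0*(-44) - 3 = 0 - 3 = -3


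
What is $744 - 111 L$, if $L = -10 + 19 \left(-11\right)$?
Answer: $25053$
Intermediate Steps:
$L = -219$ ($L = -10 - 209 = -219$)
$744 - 111 L = 744 - -24309 = 744 + 24309 = 25053$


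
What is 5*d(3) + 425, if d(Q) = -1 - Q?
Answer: 405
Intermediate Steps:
5*d(3) + 425 = 5*(-1 - 1*3) + 425 = 5*(-1 - 3) + 425 = 5*(-4) + 425 = -20 + 425 = 405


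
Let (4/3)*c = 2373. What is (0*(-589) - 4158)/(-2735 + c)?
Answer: 16632/3821 ≈ 4.3528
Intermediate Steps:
c = 7119/4 (c = (¾)*2373 = 7119/4 ≈ 1779.8)
(0*(-589) - 4158)/(-2735 + c) = (0*(-589) - 4158)/(-2735 + 7119/4) = (0 - 4158)/(-3821/4) = -4158*(-4/3821) = 16632/3821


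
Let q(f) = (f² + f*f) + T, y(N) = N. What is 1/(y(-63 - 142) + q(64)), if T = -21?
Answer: 1/7966 ≈ 0.00012553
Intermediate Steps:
q(f) = -21 + 2*f² (q(f) = (f² + f*f) - 21 = (f² + f²) - 21 = 2*f² - 21 = -21 + 2*f²)
1/(y(-63 - 142) + q(64)) = 1/((-63 - 142) + (-21 + 2*64²)) = 1/(-205 + (-21 + 2*4096)) = 1/(-205 + (-21 + 8192)) = 1/(-205 + 8171) = 1/7966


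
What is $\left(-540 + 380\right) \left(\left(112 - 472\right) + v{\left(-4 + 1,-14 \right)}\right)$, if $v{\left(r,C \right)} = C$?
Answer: $59840$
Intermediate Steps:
$\left(-540 + 380\right) \left(\left(112 - 472\right) + v{\left(-4 + 1,-14 \right)}\right) = \left(-540 + 380\right) \left(\left(112 - 472\right) - 14\right) = - 160 \left(-360 - 14\right) = \left(-160\right) \left(-374\right) = 59840$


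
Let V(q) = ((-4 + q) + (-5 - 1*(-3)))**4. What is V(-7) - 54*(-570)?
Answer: 59341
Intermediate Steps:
V(q) = (-6 + q)**4 (V(q) = ((-4 + q) + (-5 + 3))**4 = ((-4 + q) - 2)**4 = (-6 + q)**4)
V(-7) - 54*(-570) = (-6 - 7)**4 - 54*(-570) = (-13)**4 + 30780 = 28561 + 30780 = 59341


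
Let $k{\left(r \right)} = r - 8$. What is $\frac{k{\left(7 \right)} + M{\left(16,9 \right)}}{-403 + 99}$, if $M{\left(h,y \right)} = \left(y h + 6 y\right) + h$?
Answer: $- \frac{213}{304} \approx -0.70066$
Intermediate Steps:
$M{\left(h,y \right)} = h + 6 y + h y$ ($M{\left(h,y \right)} = \left(h y + 6 y\right) + h = \left(6 y + h y\right) + h = h + 6 y + h y$)
$k{\left(r \right)} = -8 + r$
$\frac{k{\left(7 \right)} + M{\left(16,9 \right)}}{-403 + 99} = \frac{\left(-8 + 7\right) + \left(16 + 6 \cdot 9 + 16 \cdot 9\right)}{-403 + 99} = \frac{-1 + \left(16 + 54 + 144\right)}{-304} = \left(-1 + 214\right) \left(- \frac{1}{304}\right) = 213 \left(- \frac{1}{304}\right) = - \frac{213}{304}$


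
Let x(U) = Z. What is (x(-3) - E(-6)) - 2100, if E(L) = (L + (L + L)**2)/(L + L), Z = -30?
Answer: -4237/2 ≈ -2118.5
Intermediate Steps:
x(U) = -30
E(L) = (L + 4*L**2)/(2*L) (E(L) = (L + (2*L)**2)/((2*L)) = (L + 4*L**2)*(1/(2*L)) = (L + 4*L**2)/(2*L))
(x(-3) - E(-6)) - 2100 = (-30 - (1/2 + 2*(-6))) - 2100 = (-30 - (1/2 - 12)) - 2100 = (-30 - 1*(-23/2)) - 2100 = (-30 + 23/2) - 2100 = -37/2 - 2100 = -4237/2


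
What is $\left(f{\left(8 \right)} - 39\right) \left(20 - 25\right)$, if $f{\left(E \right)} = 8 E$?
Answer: $-125$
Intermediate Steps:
$\left(f{\left(8 \right)} - 39\right) \left(20 - 25\right) = \left(8 \cdot 8 - 39\right) \left(20 - 25\right) = \left(64 - 39\right) \left(-5\right) = 25 \left(-5\right) = -125$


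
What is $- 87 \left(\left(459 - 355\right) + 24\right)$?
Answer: $-11136$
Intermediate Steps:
$- 87 \left(\left(459 - 355\right) + 24\right) = - 87 \left(104 + 24\right) = \left(-87\right) 128 = -11136$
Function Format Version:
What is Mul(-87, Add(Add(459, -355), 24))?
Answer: -11136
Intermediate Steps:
Mul(-87, Add(Add(459, -355), 24)) = Mul(-87, Add(104, 24)) = Mul(-87, 128) = -11136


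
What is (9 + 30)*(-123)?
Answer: -4797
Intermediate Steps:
(9 + 30)*(-123) = 39*(-123) = -4797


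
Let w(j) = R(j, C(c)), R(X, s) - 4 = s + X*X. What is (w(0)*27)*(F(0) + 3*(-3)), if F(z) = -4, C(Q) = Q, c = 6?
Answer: -3510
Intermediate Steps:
R(X, s) = 4 + s + X² (R(X, s) = 4 + (s + X*X) = 4 + (s + X²) = 4 + s + X²)
w(j) = 10 + j² (w(j) = 4 + 6 + j² = 10 + j²)
(w(0)*27)*(F(0) + 3*(-3)) = ((10 + 0²)*27)*(-4 + 3*(-3)) = ((10 + 0)*27)*(-4 - 9) = (10*27)*(-13) = 270*(-13) = -3510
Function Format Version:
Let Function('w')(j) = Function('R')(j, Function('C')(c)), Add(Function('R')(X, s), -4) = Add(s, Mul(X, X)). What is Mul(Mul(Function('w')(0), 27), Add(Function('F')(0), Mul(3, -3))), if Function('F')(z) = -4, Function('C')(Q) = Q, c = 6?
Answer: -3510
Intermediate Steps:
Function('R')(X, s) = Add(4, s, Pow(X, 2)) (Function('R')(X, s) = Add(4, Add(s, Mul(X, X))) = Add(4, Add(s, Pow(X, 2))) = Add(4, s, Pow(X, 2)))
Function('w')(j) = Add(10, Pow(j, 2)) (Function('w')(j) = Add(4, 6, Pow(j, 2)) = Add(10, Pow(j, 2)))
Mul(Mul(Function('w')(0), 27), Add(Function('F')(0), Mul(3, -3))) = Mul(Mul(Add(10, Pow(0, 2)), 27), Add(-4, Mul(3, -3))) = Mul(Mul(Add(10, 0), 27), Add(-4, -9)) = Mul(Mul(10, 27), -13) = Mul(270, -13) = -3510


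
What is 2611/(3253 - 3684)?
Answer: -2611/431 ≈ -6.0580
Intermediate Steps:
2611/(3253 - 3684) = 2611/(-431) = 2611*(-1/431) = -2611/431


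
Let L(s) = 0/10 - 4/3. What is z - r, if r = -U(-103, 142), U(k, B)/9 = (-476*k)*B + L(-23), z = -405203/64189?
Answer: 4021939321705/64189 ≈ 6.2658e+7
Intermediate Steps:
z = -405203/64189 (z = -405203*1/64189 = -405203/64189 ≈ -6.3127)
L(s) = -4/3 (L(s) = 0*(⅒) - 4*⅓ = 0 - 4/3 = -4/3)
U(k, B) = -12 - 4284*B*k (U(k, B) = 9*((-476*k)*B - 4/3) = 9*(-476*B*k - 4/3) = 9*(-4/3 - 476*B*k) = -12 - 4284*B*k)
r = -62657772 (r = -(-12 - 4284*142*(-103)) = -(-12 + 62657784) = -1*62657772 = -62657772)
z - r = -405203/64189 - 1*(-62657772) = -405203/64189 + 62657772 = 4021939321705/64189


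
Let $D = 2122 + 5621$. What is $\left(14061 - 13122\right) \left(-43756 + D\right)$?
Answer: $-33816207$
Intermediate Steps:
$D = 7743$
$\left(14061 - 13122\right) \left(-43756 + D\right) = \left(14061 - 13122\right) \left(-43756 + 7743\right) = 939 \left(-36013\right) = -33816207$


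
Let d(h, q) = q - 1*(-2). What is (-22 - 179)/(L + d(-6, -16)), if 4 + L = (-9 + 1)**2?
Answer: -201/46 ≈ -4.3696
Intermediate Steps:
d(h, q) = 2 + q (d(h, q) = q + 2 = 2 + q)
L = 60 (L = -4 + (-9 + 1)**2 = -4 + (-8)**2 = -4 + 64 = 60)
(-22 - 179)/(L + d(-6, -16)) = (-22 - 179)/(60 + (2 - 16)) = -201/(60 - 14) = -201/46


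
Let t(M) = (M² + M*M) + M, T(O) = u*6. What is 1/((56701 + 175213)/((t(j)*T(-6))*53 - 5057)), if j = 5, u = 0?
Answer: -5057/231914 ≈ -0.021805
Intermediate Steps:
T(O) = 0 (T(O) = 0*6 = 0)
t(M) = M + 2*M² (t(M) = (M² + M²) + M = 2*M² + M = M + 2*M²)
1/((56701 + 175213)/((t(j)*T(-6))*53 - 5057)) = 1/((56701 + 175213)/(((5*(1 + 2*5))*0)*53 - 5057)) = 1/(231914/(((5*(1 + 10))*0)*53 - 5057)) = 1/(231914/(((5*11)*0)*53 - 5057)) = 1/(231914/((55*0)*53 - 5057)) = 1/(231914/(0*53 - 5057)) = 1/(231914/(0 - 5057)) = 1/(231914/(-5057)) = 1/(231914*(-1/5057)) = 1/(-231914/5057) = -5057/231914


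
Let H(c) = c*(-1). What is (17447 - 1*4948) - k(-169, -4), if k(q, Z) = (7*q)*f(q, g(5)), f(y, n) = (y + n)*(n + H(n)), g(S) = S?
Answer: 12499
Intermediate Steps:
H(c) = -c
f(y, n) = 0 (f(y, n) = (y + n)*(n - n) = (n + y)*0 = 0)
k(q, Z) = 0 (k(q, Z) = (7*q)*0 = 0)
(17447 - 1*4948) - k(-169, -4) = (17447 - 1*4948) - 1*0 = (17447 - 4948) + 0 = 12499 + 0 = 12499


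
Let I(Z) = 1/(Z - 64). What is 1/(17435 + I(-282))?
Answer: 346/6032509 ≈ 5.7356e-5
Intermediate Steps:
I(Z) = 1/(-64 + Z)
1/(17435 + I(-282)) = 1/(17435 + 1/(-64 - 282)) = 1/(17435 + 1/(-346)) = 1/(17435 - 1/346) = 1/(6032509/346) = 346/6032509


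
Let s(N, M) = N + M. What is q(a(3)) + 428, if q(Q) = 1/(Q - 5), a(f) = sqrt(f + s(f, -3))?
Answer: 9411/22 - sqrt(3)/22 ≈ 427.69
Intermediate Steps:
s(N, M) = M + N
a(f) = sqrt(-3 + 2*f) (a(f) = sqrt(f + (-3 + f)) = sqrt(-3 + 2*f))
q(Q) = 1/(-5 + Q)
q(a(3)) + 428 = 1/(-5 + sqrt(-3 + 2*3)) + 428 = 1/(-5 + sqrt(-3 + 6)) + 428 = 1/(-5 + sqrt(3)) + 428 = 428 + 1/(-5 + sqrt(3))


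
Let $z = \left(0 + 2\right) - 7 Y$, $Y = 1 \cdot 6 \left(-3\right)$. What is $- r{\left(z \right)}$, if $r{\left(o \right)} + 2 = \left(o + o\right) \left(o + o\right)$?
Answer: $-65534$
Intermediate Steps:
$Y = -18$ ($Y = 6 \left(-3\right) = -18$)
$z = 128$ ($z = \left(0 + 2\right) - -126 = 2 + 126 = 128$)
$r{\left(o \right)} = -2 + 4 o^{2}$ ($r{\left(o \right)} = -2 + \left(o + o\right) \left(o + o\right) = -2 + 2 o 2 o = -2 + 4 o^{2}$)
$- r{\left(z \right)} = - (-2 + 4 \cdot 128^{2}) = - (-2 + 4 \cdot 16384) = - (-2 + 65536) = \left(-1\right) 65534 = -65534$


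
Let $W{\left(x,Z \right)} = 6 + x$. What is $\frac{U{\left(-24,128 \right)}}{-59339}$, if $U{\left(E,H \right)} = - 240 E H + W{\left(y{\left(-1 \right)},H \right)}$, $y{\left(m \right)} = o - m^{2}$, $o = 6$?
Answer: $- \frac{737291}{59339} \approx -12.425$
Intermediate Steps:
$y{\left(m \right)} = 6 - m^{2}$
$U{\left(E,H \right)} = 11 - 240 E H$ ($U{\left(E,H \right)} = - 240 E H + \left(6 + \left(6 - \left(-1\right)^{2}\right)\right) = - 240 E H + \left(6 + \left(6 - 1\right)\right) = - 240 E H + \left(6 + 5\right) = - 240 E H + 11 = 11 - 240 E H$)
$\frac{U{\left(-24,128 \right)}}{-59339} = \frac{11 - \left(-5760\right) 128}{-59339} = \left(11 + 737280\right) \left(- \frac{1}{59339}\right) = 737291 \left(- \frac{1}{59339}\right) = - \frac{737291}{59339}$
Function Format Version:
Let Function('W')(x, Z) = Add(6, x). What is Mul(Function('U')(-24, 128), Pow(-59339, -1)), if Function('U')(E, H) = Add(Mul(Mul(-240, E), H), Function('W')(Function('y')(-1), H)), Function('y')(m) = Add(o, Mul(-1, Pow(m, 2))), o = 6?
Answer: Rational(-737291, 59339) ≈ -12.425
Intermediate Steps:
Function('y')(m) = Add(6, Mul(-1, Pow(m, 2)))
Function('U')(E, H) = Add(11, Mul(-240, E, H)) (Function('U')(E, H) = Add(Mul(Mul(-240, E), H), Add(6, Add(6, Mul(-1, Pow(-1, 2))))) = Add(Mul(-240, E, H), Add(6, Add(6, Mul(-1, 1)))) = Add(Mul(-240, E, H), Add(6, Add(6, -1))) = Add(Mul(-240, E, H), Add(6, 5)) = Add(Mul(-240, E, H), 11) = Add(11, Mul(-240, E, H)))
Mul(Function('U')(-24, 128), Pow(-59339, -1)) = Mul(Add(11, Mul(-240, -24, 128)), Pow(-59339, -1)) = Mul(Add(11, 737280), Rational(-1, 59339)) = Mul(737291, Rational(-1, 59339)) = Rational(-737291, 59339)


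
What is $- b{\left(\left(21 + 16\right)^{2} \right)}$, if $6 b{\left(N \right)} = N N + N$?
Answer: $- \frac{937765}{3} \approx -3.1259 \cdot 10^{5}$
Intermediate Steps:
$b{\left(N \right)} = \frac{N}{6} + \frac{N^{2}}{6}$ ($b{\left(N \right)} = \frac{N N + N}{6} = \frac{N^{2} + N}{6} = \frac{N + N^{2}}{6} = \frac{N}{6} + \frac{N^{2}}{6}$)
$- b{\left(\left(21 + 16\right)^{2} \right)} = - \frac{\left(21 + 16\right)^{2} \left(1 + \left(21 + 16\right)^{2}\right)}{6} = - \frac{37^{2} \left(1 + 37^{2}\right)}{6} = - \frac{1369 \left(1 + 1369\right)}{6} = - \frac{1369 \cdot 1370}{6} = \left(-1\right) \frac{937765}{3} = - \frac{937765}{3}$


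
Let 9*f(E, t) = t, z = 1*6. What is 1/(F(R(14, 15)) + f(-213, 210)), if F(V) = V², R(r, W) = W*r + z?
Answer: 3/140038 ≈ 2.1423e-5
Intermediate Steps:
z = 6
f(E, t) = t/9
R(r, W) = 6 + W*r (R(r, W) = W*r + 6 = 6 + W*r)
1/(F(R(14, 15)) + f(-213, 210)) = 1/((6 + 15*14)² + (⅑)*210) = 1/((6 + 210)² + 70/3) = 1/(216² + 70/3) = 1/(46656 + 70/3) = 1/(140038/3) = 3/140038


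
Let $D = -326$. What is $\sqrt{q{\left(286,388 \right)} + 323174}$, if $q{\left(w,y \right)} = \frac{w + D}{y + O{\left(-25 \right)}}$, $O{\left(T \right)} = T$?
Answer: $\frac{\sqrt{351936366}}{33} \approx 568.48$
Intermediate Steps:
$q{\left(w,y \right)} = \frac{-326 + w}{-25 + y}$ ($q{\left(w,y \right)} = \frac{w - 326}{y - 25} = \frac{-326 + w}{-25 + y}$)
$\sqrt{q{\left(286,388 \right)} + 323174} = \sqrt{\frac{-326 + 286}{-25 + 388} + 323174} = \sqrt{\frac{1}{363} \left(-40\right) + 323174} = \sqrt{- \frac{40}{363} + 323174} = \sqrt{\frac{117312122}{363}} = \frac{\sqrt{351936366}}{33}$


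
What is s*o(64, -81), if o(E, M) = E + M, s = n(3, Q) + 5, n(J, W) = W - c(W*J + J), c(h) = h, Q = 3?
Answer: 68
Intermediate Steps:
n(J, W) = W - J - J*W (n(J, W) = W - (W*J + J) = W - (J*W + J) = W - (J + J*W) = W + (-J - J*W) = W - J - J*W)
s = -4 (s = (3 - 1*3*(1 + 3)) + 5 = (3 - 1*3*4) + 5 = (3 - 12) + 5 = -9 + 5 = -4)
s*o(64, -81) = -4*(64 - 81) = -4*(-17) = 68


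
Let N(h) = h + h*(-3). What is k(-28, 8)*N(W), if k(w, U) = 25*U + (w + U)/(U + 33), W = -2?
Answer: 32720/41 ≈ 798.05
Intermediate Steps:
N(h) = -2*h (N(h) = h - 3*h = -2*h)
k(w, U) = 25*U + (U + w)/(33 + U)
k(-28, 8)*N(W) = ((-28 + 25*8² + 826*8)/(33 + 8))*(-2*(-2)) = ((-28 + 25*64 + 6608)/41)*4 = ((-28 + 1600 + 6608)/41)*4 = ((1/41)*8180)*4 = (8180/41)*4 = 32720/41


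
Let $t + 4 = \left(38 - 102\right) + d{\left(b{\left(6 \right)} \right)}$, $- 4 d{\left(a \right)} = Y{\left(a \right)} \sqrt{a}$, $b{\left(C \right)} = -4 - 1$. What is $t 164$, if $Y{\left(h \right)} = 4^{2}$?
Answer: $-11152 - 656 i \sqrt{5} \approx -11152.0 - 1466.9 i$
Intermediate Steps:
$b{\left(C \right)} = -5$ ($b{\left(C \right)} = -4 - 1 = -5$)
$Y{\left(h \right)} = 16$
$d{\left(a \right)} = - 4 \sqrt{a}$ ($d{\left(a \right)} = - \frac{16 \sqrt{a}}{4} = - 4 \sqrt{a}$)
$t = -68 - 4 i \sqrt{5}$ ($t = -4 + \left(\left(38 - 102\right) - 4 \sqrt{-5}\right) = -4 - \left(64 + 4 i \sqrt{5}\right) = -68 - 4 i \sqrt{5} \approx -68.0 - 8.9443 i$)
$t 164 = \left(-68 - 4 i \sqrt{5}\right) 164 = -11152 - 656 i \sqrt{5}$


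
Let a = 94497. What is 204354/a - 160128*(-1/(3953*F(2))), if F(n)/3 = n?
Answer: 1109915766/124515547 ≈ 8.9139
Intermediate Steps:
F(n) = 3*n
204354/a - 160128*(-1/(3953*F(2))) = 204354/94497 - 160128/((59*(-67))*(3*2)) = 204354*(1/94497) - 160128/((-3953*6)) = 68118/31499 - 160128/(-23718) = 68118/31499 - 160128*(-1/23718) = 68118/31499 + 26688/3953 = 1109915766/124515547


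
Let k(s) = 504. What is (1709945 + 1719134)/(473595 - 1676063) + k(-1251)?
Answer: 602614793/1202468 ≈ 501.15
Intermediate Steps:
(1709945 + 1719134)/(473595 - 1676063) + k(-1251) = (1709945 + 1719134)/(473595 - 1676063) + 504 = 3429079/(-1202468) + 504 = 3429079*(-1/1202468) + 504 = -3429079/1202468 + 504 = 602614793/1202468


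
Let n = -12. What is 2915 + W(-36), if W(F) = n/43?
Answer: 125333/43 ≈ 2914.7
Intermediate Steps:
W(F) = -12/43
2915 + W(-36) = 2915 - 12/43 = 125333/43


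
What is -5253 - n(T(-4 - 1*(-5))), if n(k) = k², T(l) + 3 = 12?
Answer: -5334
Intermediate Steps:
T(l) = 9 (T(l) = -3 + 12 = 9)
-5253 - n(T(-4 - 1*(-5))) = -5253 - 1*9² = -5253 - 1*81 = -5253 - 81 = -5334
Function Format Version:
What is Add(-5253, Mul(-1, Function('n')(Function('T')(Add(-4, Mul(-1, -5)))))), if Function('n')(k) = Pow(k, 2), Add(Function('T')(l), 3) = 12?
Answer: -5334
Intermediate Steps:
Function('T')(l) = 9 (Function('T')(l) = Add(-3, 12) = 9)
Add(-5253, Mul(-1, Function('n')(Function('T')(Add(-4, Mul(-1, -5)))))) = Add(-5253, Mul(-1, Pow(9, 2))) = Add(-5253, Mul(-1, 81)) = Add(-5253, -81) = -5334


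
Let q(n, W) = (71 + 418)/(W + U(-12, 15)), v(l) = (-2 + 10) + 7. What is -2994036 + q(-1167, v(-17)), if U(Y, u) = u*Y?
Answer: -164672143/55 ≈ -2.9940e+6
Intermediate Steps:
v(l) = 15 (v(l) = 8 + 7 = 15)
U(Y, u) = Y*u
q(n, W) = 489/(-180 + W) (q(n, W) = (71 + 418)/(W - 12*15) = 489/(W - 180) = 489/(-180 + W))
-2994036 + q(-1167, v(-17)) = -2994036 + 489/(-180 + 15) = -2994036 + 489/(-165) = -2994036 + 489*(-1/165) = -2994036 - 163/55 = -164672143/55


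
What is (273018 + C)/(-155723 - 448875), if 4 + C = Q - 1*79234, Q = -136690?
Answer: -28545/302299 ≈ -0.094426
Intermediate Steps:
C = -215928 (C = -4 + (-136690 - 1*79234) = -4 + (-136690 - 79234) = -4 - 215924 = -215928)
(273018 + C)/(-155723 - 448875) = (273018 - 215928)/(-155723 - 448875) = 57090/(-604598) = 57090*(-1/604598) = -28545/302299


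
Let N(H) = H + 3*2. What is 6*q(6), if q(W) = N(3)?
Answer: 54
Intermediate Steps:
N(H) = 6 + H (N(H) = H + 6 = 6 + H)
q(W) = 9 (q(W) = 6 + 3 = 9)
6*q(6) = 6*9 = 54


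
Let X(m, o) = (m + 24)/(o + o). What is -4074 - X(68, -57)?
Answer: -232172/57 ≈ -4073.2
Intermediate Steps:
X(m, o) = (24 + m)/(2*o) (X(m, o) = (24 + m)/((2*o)) = (24 + m)*(1/(2*o)) = (24 + m)/(2*o))
-4074 - X(68, -57) = -4074 - (24 + 68)/(2*(-57)) = -4074 - (-1)*92/(2*57) = -4074 - 1*(-46/57) = -4074 + 46/57 = -232172/57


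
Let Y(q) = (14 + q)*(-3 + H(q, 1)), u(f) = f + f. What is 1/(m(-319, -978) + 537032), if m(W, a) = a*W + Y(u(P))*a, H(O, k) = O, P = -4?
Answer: 1/913562 ≈ 1.0946e-6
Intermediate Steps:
u(f) = 2*f
Y(q) = (-3 + q)*(14 + q) (Y(q) = (14 + q)*(-3 + q) = (-3 + q)*(14 + q))
m(W, a) = -66*a + W*a (m(W, a) = a*W + (-42 + (2*(-4))² + 11*(2*(-4)))*a = W*a + (-42 + (-8)² + 11*(-8))*a = W*a + (-42 + 64 - 88)*a = W*a - 66*a = -66*a + W*a)
1/(m(-319, -978) + 537032) = 1/(-978*(-66 - 319) + 537032) = 1/(-978*(-385) + 537032) = 1/(376530 + 537032) = 1/913562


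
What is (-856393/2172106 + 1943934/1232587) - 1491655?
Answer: -3993619111717111097/2677309618222 ≈ -1.4917e+6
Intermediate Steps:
(-856393/2172106 + 1943934/1232587) - 1491655 = 3166851826313/2677309618222 - 1491655 = -3993619111717111097/2677309618222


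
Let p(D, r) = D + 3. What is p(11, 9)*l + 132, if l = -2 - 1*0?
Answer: 104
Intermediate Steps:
p(D, r) = 3 + D
l = -2 (l = -2 + 0 = -2)
p(11, 9)*l + 132 = (3 + 11)*(-2) + 132 = 14*(-2) + 132 = -28 + 132 = 104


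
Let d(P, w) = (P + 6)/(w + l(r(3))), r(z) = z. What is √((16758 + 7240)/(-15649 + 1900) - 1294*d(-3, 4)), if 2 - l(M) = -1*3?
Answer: 20*I*√22740846/4583 ≈ 20.811*I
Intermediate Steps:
l(M) = 5 (l(M) = 2 - (-1)*3 = 2 - 1*(-3) = 2 + 3 = 5)
d(P, w) = (6 + P)/(5 + w) (d(P, w) = (P + 6)/(w + 5) = (6 + P)/(5 + w))
√((16758 + 7240)/(-15649 + 1900) - 1294*d(-3, 4)) = √((16758 + 7240)/(-15649 + 1900) - 1294*(6 - 3)/(5 + 4)) = √(23998/(-13749) - 1294*3/9) = √(23998*(-1/13749) - 1294*3/9) = √(-23998/13749 - 1294*⅓) = √(-23998/13749 - 1294/3) = √(-1984800/4583) = 20*I*√22740846/4583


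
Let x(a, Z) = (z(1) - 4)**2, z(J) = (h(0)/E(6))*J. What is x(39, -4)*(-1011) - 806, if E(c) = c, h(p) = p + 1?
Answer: -187945/12 ≈ -15662.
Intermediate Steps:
h(p) = 1 + p
z(J) = J/6 (z(J) = ((1 + 0)/6)*J = (1*(1/6))*J = J/6)
x(a, Z) = 529/36 (x(a, Z) = ((1/6)*1 - 4)**2 = (1/6 - 4)**2 = (-23/6)**2 = 529/36)
x(39, -4)*(-1011) - 806 = (529/36)*(-1011) - 806 = -178273/12 - 806 = -187945/12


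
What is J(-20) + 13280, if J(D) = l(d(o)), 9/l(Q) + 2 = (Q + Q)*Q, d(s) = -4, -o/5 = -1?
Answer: 132803/10 ≈ 13280.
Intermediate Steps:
o = 5 (o = -5*(-1) = 5)
l(Q) = 9/(-2 + 2*Q²) (l(Q) = 9/(-2 + (Q + Q)*Q) = 9/(-2 + (2*Q)*Q) = 9/(-2 + 2*Q²))
J(D) = 3/10 (J(D) = 9/(2*(-1 + (-4)²)) = 9/(2*(-1 + 16)) = (9/2)/15 = (9/2)*(1/15) = 3/10)
J(-20) + 13280 = 3/10 + 13280 = 132803/10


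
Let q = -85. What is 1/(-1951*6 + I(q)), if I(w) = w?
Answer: -1/11791 ≈ -8.4810e-5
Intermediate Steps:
1/(-1951*6 + I(q)) = 1/(-1951*6 - 85) = 1/(-11706 - 85) = 1/(-11791) = -1/11791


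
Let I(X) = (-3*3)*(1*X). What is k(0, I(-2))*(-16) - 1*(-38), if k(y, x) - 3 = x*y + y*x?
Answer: -10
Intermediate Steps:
I(X) = -9*X
k(y, x) = 3 + 2*x*y (k(y, x) = 3 + (x*y + y*x) = 3 + (x*y + x*y) = 3 + 2*x*y)
k(0, I(-2))*(-16) - 1*(-38) = (3 + 2*(-9*(-2))*0)*(-16) - 1*(-38) = (3 + 2*18*0)*(-16) + 38 = (3 + 0)*(-16) + 38 = 3*(-16) + 38 = -48 + 38 = -10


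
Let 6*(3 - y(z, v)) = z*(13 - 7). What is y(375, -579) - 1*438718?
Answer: -439090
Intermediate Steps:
y(z, v) = 3 - z (y(z, v) = 3 - z*(13 - 7)/6 = 3 - z*6/6 = 3 - z)
y(375, -579) - 1*438718 = (3 - 1*375) - 1*438718 = (3 - 375) - 438718 = -372 - 438718 = -439090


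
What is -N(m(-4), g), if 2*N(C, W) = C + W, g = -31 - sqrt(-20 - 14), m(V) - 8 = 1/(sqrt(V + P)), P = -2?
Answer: 23/2 + I*sqrt(34)/2 + I*sqrt(6)/12 ≈ 11.5 + 3.1196*I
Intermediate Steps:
m(V) = 8 + 1/sqrt(-2 + V) (m(V) = 8 + 1/(sqrt(V - 2)) = 8 + 1/(sqrt(-2 + V)) = 8 + 1/sqrt(-2 + V))
g = -31 - I*sqrt(34) (g = -31 - sqrt(-34) = -31 - I*sqrt(34) ≈ -31.0 - 5.831*I)
N(C, W) = C/2 + W/2 (N(C, W) = (C + W)/2 = C/2 + W/2)
-N(m(-4), g) = -((8 + 1/sqrt(-2 - 4))/2 + (-31 - I*sqrt(34))/2) = -((8 + 1/sqrt(-6))/2 + (-31/2 - I*sqrt(34)/2)) = -((8 - I*sqrt(6)/6)/2 + (-31/2 - I*sqrt(34)/2)) = -((4 - I*sqrt(6)/12) + (-31/2 - I*sqrt(34)/2)) = -(-23/2 - I*sqrt(34)/2 - I*sqrt(6)/12) = 23/2 + I*sqrt(34)/2 + I*sqrt(6)/12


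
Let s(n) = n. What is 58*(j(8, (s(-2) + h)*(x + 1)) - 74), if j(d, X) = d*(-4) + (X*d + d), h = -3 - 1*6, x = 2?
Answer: -20996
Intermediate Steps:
h = -9 (h = -3 - 6 = -9)
j(d, X) = -3*d + X*d (j(d, X) = -4*d + (d + X*d) = -3*d + X*d)
58*(j(8, (s(-2) + h)*(x + 1)) - 74) = 58*(8*(-3 + (-2 - 9)*(2 + 1)) - 74) = 58*(8*(-3 - 11*3) - 74) = 58*(8*(-3 - 33) - 74) = 58*(8*(-36) - 74) = 58*(-288 - 74) = 58*(-362) = -20996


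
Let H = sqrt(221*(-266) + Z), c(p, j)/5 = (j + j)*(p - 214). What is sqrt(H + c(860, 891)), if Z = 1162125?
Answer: sqrt(5755860 + sqrt(1103339)) ≈ 2399.4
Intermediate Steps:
c(p, j) = 10*j*(-214 + p) (c(p, j) = 5*((j + j)*(p - 214)) = 5*((2*j)*(-214 + p)) = 5*(2*j*(-214 + p)) = 10*j*(-214 + p))
H = sqrt(1103339) (H = sqrt(221*(-266) + 1162125) = sqrt(-58786 + 1162125) = sqrt(1103339) ≈ 1050.4)
sqrt(H + c(860, 891)) = sqrt(sqrt(1103339) + 10*891*(-214 + 860)) = sqrt(sqrt(1103339) + 10*891*646) = sqrt(sqrt(1103339) + 5755860) = sqrt(5755860 + sqrt(1103339))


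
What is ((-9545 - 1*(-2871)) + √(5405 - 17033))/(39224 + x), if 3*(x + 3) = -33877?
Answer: -10011/41893 + 9*I*√323/41893 ≈ -0.23897 + 0.003861*I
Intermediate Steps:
x = -33886/3 (x = -3 + (⅓)*(-33877) = -3 - 33877/3 = -33886/3 ≈ -11295.)
((-9545 - 1*(-2871)) + √(5405 - 17033))/(39224 + x) = ((-9545 - 1*(-2871)) + √(5405 - 17033))/(39224 - 33886/3) = ((-9545 + 2871) + √(-11628))/(83786/3) = (-6674 + 6*I*√323)*(3/83786) = -10011/41893 + 9*I*√323/41893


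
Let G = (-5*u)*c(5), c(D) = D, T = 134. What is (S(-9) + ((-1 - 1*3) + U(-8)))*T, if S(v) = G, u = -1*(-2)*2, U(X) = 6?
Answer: -13132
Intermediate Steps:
u = 4 (u = 2*2 = 4)
G = -100 (G = -5*4*5 = -20*5 = -100)
S(v) = -100
(S(-9) + ((-1 - 1*3) + U(-8)))*T = (-100 + ((-1 - 1*3) + 6))*134 = (-100 + ((-1 - 3) + 6))*134 = (-100 + (-4 + 6))*134 = (-100 + 2)*134 = -98*134 = -13132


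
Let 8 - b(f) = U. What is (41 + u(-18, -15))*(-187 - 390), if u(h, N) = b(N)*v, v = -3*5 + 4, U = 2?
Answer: 14425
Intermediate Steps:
b(f) = 6 (b(f) = 8 - 1*2 = 8 - 2 = 6)
v = -11 (v = -15 + 4 = -11)
u(h, N) = -66 (u(h, N) = 6*(-11) = -66)
(41 + u(-18, -15))*(-187 - 390) = (41 - 66)*(-187 - 390) = -25*(-577) = 14425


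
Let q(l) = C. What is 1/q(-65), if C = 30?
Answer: 1/30 ≈ 0.033333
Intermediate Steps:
q(l) = 30
1/q(-65) = 1/30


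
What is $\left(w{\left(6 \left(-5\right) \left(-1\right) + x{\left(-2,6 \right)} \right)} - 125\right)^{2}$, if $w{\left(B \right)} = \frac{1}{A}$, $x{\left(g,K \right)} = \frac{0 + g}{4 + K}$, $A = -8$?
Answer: $\frac{1002001}{64} \approx 15656.0$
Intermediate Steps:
$x{\left(g,K \right)} = \frac{g}{4 + K}$
$w{\left(B \right)} = - \frac{1}{8}$ ($w{\left(B \right)} = \frac{1}{-8} = - \frac{1}{8}$)
$\left(w{\left(6 \left(-5\right) \left(-1\right) + x{\left(-2,6 \right)} \right)} - 125\right)^{2} = \left(- \frac{1}{8} - 125\right)^{2} = \left(- \frac{1001}{8}\right)^{2} = \frac{1002001}{64}$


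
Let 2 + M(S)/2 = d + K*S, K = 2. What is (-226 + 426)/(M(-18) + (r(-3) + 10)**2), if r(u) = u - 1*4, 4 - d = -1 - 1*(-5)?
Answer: -200/67 ≈ -2.9851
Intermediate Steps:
d = 0 (d = 4 - (-1 - 1*(-5)) = 4 - (-1 + 5) = 4 - 1*4 = 4 - 4 = 0)
r(u) = -4 + u (r(u) = u - 4 = -4 + u)
M(S) = -4 + 4*S (M(S) = -4 + 2*(0 + 2*S) = -4 + 2*(2*S) = -4 + 4*S)
(-226 + 426)/(M(-18) + (r(-3) + 10)**2) = (-226 + 426)/((-4 + 4*(-18)) + ((-4 - 3) + 10)**2) = 200/((-4 - 72) + (-7 + 10)**2) = 200/(-76 + 3**2) = 200/(-76 + 9) = 200/(-67) = 200*(-1/67) = -200/67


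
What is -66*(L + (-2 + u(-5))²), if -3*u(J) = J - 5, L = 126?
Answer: -25300/3 ≈ -8433.3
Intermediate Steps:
u(J) = 5/3 - J/3 (u(J) = -(J - 5)/3 = -(-5 + J)/3 = 5/3 - J/3)
-66*(L + (-2 + u(-5))²) = -66*(126 + (-2 + (5/3 - ⅓*(-5)))²) = -66*(126 + (-2 + (5/3 + 5/3))²) = -66*(126 + (-2 + 10/3)²) = -66*(126 + (4/3)²) = -66*(126 + 16/9) = -66*1150/9 = -25300/3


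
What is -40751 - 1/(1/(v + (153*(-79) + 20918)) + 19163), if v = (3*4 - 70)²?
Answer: -9523214734481/233692786 ≈ -40751.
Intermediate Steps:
v = 3364 (v = (12 - 70)² = (-58)² = 3364)
-40751 - 1/(1/(v + (153*(-79) + 20918)) + 19163) = -40751 - 1/(1/(3364 + (153*(-79) + 20918)) + 19163) = -40751 - 1/(1/(3364 + (-12087 + 20918)) + 19163) = -40751 - 1/(1/(3364 + 8831) + 19163) = -40751 - 1/(1/12195 + 19163) = -40751 - 1/233692786/12195 = -40751 - 1*12195/233692786 = -40751 - 12195/233692786 = -9523214734481/233692786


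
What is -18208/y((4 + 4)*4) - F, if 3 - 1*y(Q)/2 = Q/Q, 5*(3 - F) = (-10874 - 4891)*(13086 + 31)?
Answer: -41362456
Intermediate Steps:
F = 41357904 (F = 3 - (-10874 - 4891)*(13086 + 31)/5 = 3 - (-3153)*13117 = 3 - 1/5*(-206789505) = 3 + 41357901 = 41357904)
y(Q) = 4 (y(Q) = 6 - 2*Q/Q = 6 - 2*1 = 6 - 2 = 4)
-18208/y((4 + 4)*4) - F = -18208/4 - 1*41357904 = -18208*1/4 - 41357904 = -4552 - 41357904 = -41362456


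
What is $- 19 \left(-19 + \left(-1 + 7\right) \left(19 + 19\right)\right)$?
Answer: $-3971$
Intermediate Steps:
$- 19 \left(-19 + \left(-1 + 7\right) \left(19 + 19\right)\right) = - 19 \left(-19 + 6 \cdot 38\right) = - 19 \left(-19 + 228\right) = \left(-19\right) 209 = -3971$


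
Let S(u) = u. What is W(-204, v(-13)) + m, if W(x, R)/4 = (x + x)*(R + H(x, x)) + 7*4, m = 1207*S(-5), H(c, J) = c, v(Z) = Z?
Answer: 348221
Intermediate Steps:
m = -6035 (m = 1207*(-5) = -6035)
W(x, R) = 112 + 8*x*(R + x) (W(x, R) = 4*((x + x)*(R + x) + 7*4) = 4*((2*x)*(R + x) + 28) = 4*(2*x*(R + x) + 28) = 4*(28 + 2*x*(R + x)) = 112 + 8*x*(R + x))
W(-204, v(-13)) + m = (112 + 8*(-204)² + 8*(-13)*(-204)) - 6035 = (112 + 8*41616 + 21216) - 6035 = (112 + 332928 + 21216) - 6035 = 354256 - 6035 = 348221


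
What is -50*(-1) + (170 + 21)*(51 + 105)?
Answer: 29846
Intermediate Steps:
-50*(-1) + (170 + 21)*(51 + 105) = 50 + 191*156 = 50 + 29796 = 29846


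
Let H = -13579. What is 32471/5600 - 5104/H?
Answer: 469506109/76042400 ≈ 6.1743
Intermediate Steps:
32471/5600 - 5104/H = 32471/5600 - 5104/(-13579) = 32471*(1/5600) - 5104*(-1/13579) = 32471/5600 + 5104/13579 = 469506109/76042400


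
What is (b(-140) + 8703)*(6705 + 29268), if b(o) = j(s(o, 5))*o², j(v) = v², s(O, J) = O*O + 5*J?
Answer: 271551408894323019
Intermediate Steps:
s(O, J) = O² + 5*J
b(o) = o²*(25 + o²)² (b(o) = (o² + 5*5)²*o² = (o² + 25)²*o² = (25 + o²)²*o² = o²*(25 + o²)²)
(b(-140) + 8703)*(6705 + 29268) = ((-140)²*(25 + (-140)²)² + 8703)*(6705 + 29268) = (19600*(25 + 19600)² + 8703)*35973 = (19600*19625² + 8703)*35973 = (19600*385140625 + 8703)*35973 = (7548756250000 + 8703)*35973 = 7548756258703*35973 = 271551408894323019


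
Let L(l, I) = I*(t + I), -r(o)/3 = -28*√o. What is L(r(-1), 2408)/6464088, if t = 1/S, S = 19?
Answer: 4590551/5117403 ≈ 0.89705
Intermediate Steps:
t = 1/19 ≈ 0.052632
r(o) = 84*√o (r(o) = -(-84)*√o = 84*√o)
L(l, I) = I*(1/19 + I)
L(r(-1), 2408)/6464088 = (2408*(1/19 + 2408))/6464088 = (2408*(45753/19))*(1/6464088) = (110173224/19)*(1/6464088) = 4590551/5117403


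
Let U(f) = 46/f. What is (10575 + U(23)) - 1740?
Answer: 8837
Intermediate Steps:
(10575 + U(23)) - 1740 = (10575 + 46/23) - 1740 = (10575 + 46*(1/23)) - 1740 = (10575 + 2) - 1740 = 10577 - 1740 = 8837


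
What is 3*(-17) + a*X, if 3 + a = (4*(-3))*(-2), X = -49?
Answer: -1080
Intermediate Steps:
a = 21 (a = -3 + (4*(-3))*(-2) = -3 - 12*(-2) = -3 + 24 = 21)
3*(-17) + a*X = 3*(-17) + 21*(-49) = -51 - 1029 = -1080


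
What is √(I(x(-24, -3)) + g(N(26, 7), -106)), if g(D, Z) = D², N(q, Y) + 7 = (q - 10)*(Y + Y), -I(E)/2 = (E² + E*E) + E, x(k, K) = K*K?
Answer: √46747 ≈ 216.21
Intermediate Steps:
x(k, K) = K²
I(E) = -4*E² - 2*E (I(E) = -2*((E² + E*E) + E) = -2*((E² + E²) + E) = -2*(2*E² + E) = -2*(E + 2*E²) = -4*E² - 2*E)
N(q, Y) = -7 + 2*Y*(-10 + q) (N(q, Y) = -7 + (q - 10)*(Y + Y) = -7 + (-10 + q)*(2*Y) = -7 + 2*Y*(-10 + q))
√(I(x(-24, -3)) + g(N(26, 7), -106)) = √(-2*(-3)²*(1 + 2*(-3)²) + (-7 - 20*7 + 2*7*26)²) = √(-2*9*(1 + 2*9) + (-7 - 140 + 364)²) = √(-2*9*(1 + 18) + 217²) = √(-2*9*19 + 47089) = √(-342 + 47089) = √46747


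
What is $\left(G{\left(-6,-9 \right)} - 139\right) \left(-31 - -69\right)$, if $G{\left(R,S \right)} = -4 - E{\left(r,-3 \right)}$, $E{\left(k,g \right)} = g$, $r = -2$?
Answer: $-5320$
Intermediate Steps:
$G{\left(R,S \right)} = -1$ ($G{\left(R,S \right)} = -4 - -3 = -4 + 3 = -1$)
$\left(G{\left(-6,-9 \right)} - 139\right) \left(-31 - -69\right) = \left(-1 - 139\right) \left(-31 - -69\right) = - 140 \left(-31 + 69\right) = \left(-140\right) 38 = -5320$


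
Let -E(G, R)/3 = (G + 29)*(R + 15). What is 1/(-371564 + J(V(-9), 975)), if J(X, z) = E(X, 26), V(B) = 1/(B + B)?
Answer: -6/2250745 ≈ -2.6658e-6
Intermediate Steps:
V(B) = 1/(2*B)
E(G, R) = -3*(15 + R)*(29 + G) (E(G, R) = -3*(G + 29)*(R + 15) = -3*(29 + G)*(15 + R) = -3*(15 + R)*(29 + G))
J(X, z) = -3567 - 123*X (J(X, z) = -1305 - 87*26 - 45*X - 3*X*26 = -1305 - 2262 - 45*X - 78*X = -3567 - 123*X)
1/(-371564 + J(V(-9), 975)) = 1/(-371564 + (-3567 - 123/(2*(-9)))) = 1/(-371564 + (-3567 - 123*(-1)/(2*9))) = 1/(-371564 + (-3567 - 123*(-1/18))) = 1/(-371564 + (-3567 + 41/6)) = 1/(-371564 - 21361/6) = 1/(-2250745/6) = -6/2250745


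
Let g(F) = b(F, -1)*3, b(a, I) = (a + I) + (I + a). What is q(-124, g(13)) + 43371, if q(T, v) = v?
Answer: 43443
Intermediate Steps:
b(a, I) = 2*I + 2*a (b(a, I) = (I + a) + (I + a) = 2*I + 2*a)
g(F) = -6 + 6*F (g(F) = (2*(-1) + 2*F)*3 = (-2 + 2*F)*3 = -6 + 6*F)
q(-124, g(13)) + 43371 = (-6 + 6*13) + 43371 = (-6 + 78) + 43371 = 72 + 43371 = 43443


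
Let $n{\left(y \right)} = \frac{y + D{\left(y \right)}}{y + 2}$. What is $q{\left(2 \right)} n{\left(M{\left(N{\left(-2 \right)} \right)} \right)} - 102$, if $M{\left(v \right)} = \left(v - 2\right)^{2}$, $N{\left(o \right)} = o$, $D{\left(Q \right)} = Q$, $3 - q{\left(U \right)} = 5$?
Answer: $- \frac{950}{9} \approx -105.56$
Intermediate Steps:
$q{\left(U \right)} = -2$ ($q{\left(U \right)} = 3 - 5 = -2$)
$M{\left(v \right)} = \left(-2 + v\right)^{2}$
$n{\left(y \right)} = \frac{2 y}{2 + y}$ ($n{\left(y \right)} = \frac{y + y}{y + 2} = \frac{2 y}{2 + y}$)
$q{\left(2 \right)} n{\left(M{\left(N{\left(-2 \right)} \right)} \right)} - 102 = - 2 \frac{2 \left(-2 - 2\right)^{2}}{2 + \left(-2 - 2\right)^{2}} - 102 = - 2 \frac{2 \left(-4\right)^{2}}{2 + \left(-4\right)^{2}} - 102 = - 2 \cdot 2 \cdot 16 \frac{1}{2 + 16} - 102 = - 2 \cdot 2 \cdot 16 \cdot \frac{1}{18} - 102 = \left(-2\right) \frac{16}{9} - 102 = - \frac{32}{9} - 102 = - \frac{950}{9}$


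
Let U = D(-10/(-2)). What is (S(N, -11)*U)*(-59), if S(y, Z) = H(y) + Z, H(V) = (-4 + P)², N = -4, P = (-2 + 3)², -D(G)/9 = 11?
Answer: -11682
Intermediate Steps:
D(G) = -99 (D(G) = -9*11 = -99)
U = -99
P = 1 (P = 1² = 1)
H(V) = 9 (H(V) = (-4 + 1)² = (-3)² = 9)
S(y, Z) = 9 + Z
(S(N, -11)*U)*(-59) = ((9 - 11)*(-99))*(-59) = -2*(-99)*(-59) = 198*(-59) = -11682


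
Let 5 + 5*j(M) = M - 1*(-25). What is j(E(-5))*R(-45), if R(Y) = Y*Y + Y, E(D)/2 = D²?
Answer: 27720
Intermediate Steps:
E(D) = 2*D²
R(Y) = Y + Y² (R(Y) = Y² + Y = Y + Y²)
j(M) = 4 + M/5 (j(M) = -1 + (M - 1*(-25))/5 = -1 + (M + 25)/5 = -1 + (25 + M)/5 = -1 + (5 + M/5) = 4 + M/5)
j(E(-5))*R(-45) = (4 + (2*(-5)²)/5)*(-45*(1 - 45)) = (4 + (2*25)/5)*(-45*(-44)) = (4 + (⅕)*50)*1980 = (4 + 10)*1980 = 14*1980 = 27720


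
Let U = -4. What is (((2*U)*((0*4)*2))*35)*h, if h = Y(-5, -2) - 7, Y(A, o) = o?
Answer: 0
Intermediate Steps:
h = -9 (h = -2 - 7 = -9)
(((2*U)*((0*4)*2))*35)*h = (((2*(-4))*((0*4)*2))*35)*(-9) = (-0*2*35)*(-9) = (-8*0*35)*(-9) = (0*35)*(-9) = 0*(-9) = 0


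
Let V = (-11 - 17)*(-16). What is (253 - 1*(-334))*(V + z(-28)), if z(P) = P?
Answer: 246540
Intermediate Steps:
V = 448 (V = -28*(-16) = 448)
(253 - 1*(-334))*(V + z(-28)) = (253 - 1*(-334))*(448 - 28) = (253 + 334)*420 = 587*420 = 246540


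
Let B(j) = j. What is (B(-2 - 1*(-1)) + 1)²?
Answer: 0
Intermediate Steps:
(B(-2 - 1*(-1)) + 1)² = ((-2 - 1*(-1)) + 1)² = ((-2 + 1) + 1)² = (-1 + 1)² = 0² = 0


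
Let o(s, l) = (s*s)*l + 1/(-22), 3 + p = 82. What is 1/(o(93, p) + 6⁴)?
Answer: 22/15060473 ≈ 1.4608e-6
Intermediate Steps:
p = 79 (p = -3 + 82 = 79)
o(s, l) = -1/22 + l*s² (o(s, l) = s²*l - 1/22 = l*s² - 1/22 = -1/22 + l*s²)
1/(o(93, p) + 6⁴) = 1/((-1/22 + 79*93²) + 6⁴) = 1/((-1/22 + 79*8649) + 1296) = 1/((-1/22 + 683271) + 1296) = 1/(15031961/22 + 1296) = 1/(15060473/22) = 22/15060473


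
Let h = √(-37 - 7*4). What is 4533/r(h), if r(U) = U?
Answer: -4533*I*√65/65 ≈ -562.25*I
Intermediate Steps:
h = I*√65 (h = √(-37 - 28) = √(-65) = I*√65 ≈ 8.0623*I)
4533/r(h) = 4533/((I*√65)) = 4533*(-I*√65/65) = -4533*I*√65/65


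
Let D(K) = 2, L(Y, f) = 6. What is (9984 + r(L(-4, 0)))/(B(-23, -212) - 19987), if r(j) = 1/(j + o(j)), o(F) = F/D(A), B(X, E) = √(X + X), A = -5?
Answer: -78085733/156318345 - 89857*I*√46/3595321935 ≈ -0.49953 - 0.00016951*I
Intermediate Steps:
B(X, E) = √2*√X (B(X, E) = √(2*X) = √2*√X)
o(F) = F/2
r(j) = 2/(3*j) (r(j) = 1/(j + j/2) = 1/(3*j/2) = 2/(3*j))
(9984 + r(L(-4, 0)))/(B(-23, -212) - 19987) = (9984 + (⅔)/6)/(√2*√(-23) - 19987) = (9984 + (⅔)*(⅙))/(√2*(I*√23) - 19987) = (9984 + ⅑)/(I*√46 - 19987) = 89857/(9*(-19987 + I*√46))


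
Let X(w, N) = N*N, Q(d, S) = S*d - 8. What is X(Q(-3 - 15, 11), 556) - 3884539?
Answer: -3575403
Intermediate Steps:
Q(d, S) = -8 + S*d
X(w, N) = N**2
X(Q(-3 - 15, 11), 556) - 3884539 = 556**2 - 3884539 = 309136 - 3884539 = -3575403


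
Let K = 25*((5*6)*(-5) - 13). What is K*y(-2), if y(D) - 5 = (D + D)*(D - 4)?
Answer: -118175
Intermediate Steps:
y(D) = 5 + 2*D*(-4 + D) (y(D) = 5 + (D + D)*(D - 4) = 5 + (2*D)*(-4 + D) = 5 + 2*D*(-4 + D))
K = -4075 (K = 25*(30*(-5) - 13) = 25*(-150 - 13) = 25*(-163) = -4075)
K*y(-2) = -4075*(5 - 8*(-2) + 2*(-2)²) = -4075*(5 + 16 + 2*4) = -4075*(5 + 16 + 8) = -4075*29 = -118175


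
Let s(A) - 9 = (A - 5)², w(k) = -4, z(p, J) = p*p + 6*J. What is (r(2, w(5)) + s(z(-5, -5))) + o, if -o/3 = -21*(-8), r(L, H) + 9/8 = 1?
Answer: -3161/8 ≈ -395.13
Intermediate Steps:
z(p, J) = p² + 6*J
r(L, H) = -⅛ (r(L, H) = -9/8 + 1 = -⅛)
s(A) = 9 + (-5 + A)² (s(A) = 9 + (A - 5)² = 9 + (-5 + A)²)
o = -504 (o = -(-63)*(-8) = -3*168 = -504)
(r(2, w(5)) + s(z(-5, -5))) + o = (-⅛ + (9 + (-5 + ((-5)² + 6*(-5)))²)) - 504 = (-⅛ + (9 + (-5 + (25 - 30))²)) - 504 = (-⅛ + (9 + (-5 - 5)²)) - 504 = (-⅛ + (9 + (-10)²)) - 504 = (-⅛ + (9 + 100)) - 504 = (-⅛ + 109) - 504 = 871/8 - 504 = -3161/8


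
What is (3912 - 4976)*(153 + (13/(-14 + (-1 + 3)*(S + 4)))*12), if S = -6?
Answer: -460712/3 ≈ -1.5357e+5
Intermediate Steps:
(3912 - 4976)*(153 + (13/(-14 + (-1 + 3)*(S + 4)))*12) = (3912 - 4976)*(153 + (13/(-14 + (-1 + 3)*(-6 + 4)))*12) = -1064*(153 + (13/(-14 + 2*(-2)))*12) = -1064*(153 + (13/(-14 - 4))*12) = -1064*(153 + (13/(-18))*12) = -1064*(153 - 1/18*13*12) = -1064*(153 - 13/18*12) = -1064*(153 - 26/3) = -1064*433/3 = -460712/3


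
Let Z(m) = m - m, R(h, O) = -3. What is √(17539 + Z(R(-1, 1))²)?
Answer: √17539 ≈ 132.43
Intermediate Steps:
Z(m) = 0
√(17539 + Z(R(-1, 1))²) = √(17539 + 0²) = √(17539 + 0) = √17539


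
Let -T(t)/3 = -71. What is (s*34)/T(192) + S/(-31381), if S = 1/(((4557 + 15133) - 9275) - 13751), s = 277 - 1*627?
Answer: -415258496729/7432778136 ≈ -55.869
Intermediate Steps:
T(t) = 213 (T(t) = -3*(-71) = 213)
s = -350 (s = 277 - 627 = -350)
S = -1/3336 (S = 1/((19690 - 9275) - 13751) = 1/(10415 - 13751) = 1/(-3336) = -1/3336 ≈ -0.00029976)
(s*34)/T(192) + S/(-31381) = -350*34/213 - 1/3336/(-31381) = -11900*1/213 - 1/3336*(-1/31381) = -11900/213 + 1/104687016 = -415258496729/7432778136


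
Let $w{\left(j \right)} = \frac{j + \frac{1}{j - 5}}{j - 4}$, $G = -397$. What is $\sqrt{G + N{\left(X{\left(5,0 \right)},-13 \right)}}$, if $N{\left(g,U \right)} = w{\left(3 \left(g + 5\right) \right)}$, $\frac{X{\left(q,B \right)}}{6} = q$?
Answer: $\frac{i \sqrt{403919099}}{1010} \approx 19.899 i$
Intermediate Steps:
$X{\left(q,B \right)} = 6 q$
$w{\left(j \right)} = \frac{j + \frac{1}{-5 + j}}{-4 + j}$
$N{\left(g,U \right)} = \frac{-74 + \left(15 + 3 g\right)^{2} - 15 g}{-115 + \left(15 + 3 g\right)^{2} - 27 g}$ ($N{\left(g,U \right)} = \frac{1 + \left(3 \left(g + 5\right)\right)^{2} - 5 \cdot 3 \left(g + 5\right)}{20 + \left(3 \left(g + 5\right)\right)^{2} - 9 \cdot 3 \left(g + 5\right)} = \frac{1 + \left(3 \left(5 + g\right)\right)^{2} - 5 \cdot 3 \left(5 + g\right)}{20 + \left(3 \left(5 + g\right)\right)^{2} - 9 \cdot 3 \left(5 + g\right)} = \frac{1 + \left(15 + 3 g\right)^{2} - 5 \left(15 + 3 g\right)}{20 + \left(15 + 3 g\right)^{2} - 9 \left(15 + 3 g\right)} = \frac{1 + \left(15 + 3 g\right)^{2} - \left(75 + 15 g\right)}{20 + \left(15 + 3 g\right)^{2} - \left(135 + 27 g\right)} = \frac{-74 + \left(15 + 3 g\right)^{2} - 15 g}{-115 + \left(15 + 3 g\right)^{2} - 27 g}$)
$\sqrt{G + N{\left(X{\left(5,0 \right)},-13 \right)}} = \sqrt{-397 + \frac{151 + 9 \left(6 \cdot 5\right)^{2} + 75 \cdot 6 \cdot 5}{110 + 9 \left(6 \cdot 5\right)^{2} + 63 \cdot 6 \cdot 5}} = \sqrt{-397 + \frac{151 + 9 \cdot 30^{2} + 75 \cdot 30}{110 + 9 \cdot 30^{2} + 63 \cdot 30}} = \sqrt{-397 + \frac{151 + 9 \cdot 900 + 2250}{110 + 9 \cdot 900 + 1890}} = \sqrt{-397 + \frac{151 + 8100 + 2250}{110 + 8100 + 1890}} = \sqrt{-397 + \frac{1}{10100} \cdot 10501} = \sqrt{-397 + \frac{10501}{10100}} = \sqrt{- \frac{3999199}{10100}} = \frac{i \sqrt{403919099}}{1010}$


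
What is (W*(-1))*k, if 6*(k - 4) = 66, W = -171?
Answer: 2565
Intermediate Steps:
k = 15 (k = 4 + (⅙)*66 = 4 + 11 = 15)
(W*(-1))*k = -171*(-1)*15 = 171*15 = 2565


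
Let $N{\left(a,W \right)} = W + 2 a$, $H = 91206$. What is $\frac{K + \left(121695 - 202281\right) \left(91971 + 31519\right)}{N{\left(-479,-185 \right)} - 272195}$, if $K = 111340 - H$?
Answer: $\frac{382751731}{10513} \approx 36408.0$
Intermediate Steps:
$K = 20134$ ($K = 111340 - 91206 = 20134$)
$\frac{K + \left(121695 - 202281\right) \left(91971 + 31519\right)}{N{\left(-479,-185 \right)} - 272195} = \frac{20134 + \left(121695 - 202281\right) \left(91971 + 31519\right)}{\left(-185 + 2 \left(-479\right)\right) - 272195} = \frac{20134 - 9951565140}{\left(-185 - 958\right) - 272195} = \frac{20134 - 9951565140}{-1143 - 272195} = - \frac{9951545006}{-273338} = \left(-9951545006\right) \left(- \frac{1}{273338}\right) = \frac{382751731}{10513}$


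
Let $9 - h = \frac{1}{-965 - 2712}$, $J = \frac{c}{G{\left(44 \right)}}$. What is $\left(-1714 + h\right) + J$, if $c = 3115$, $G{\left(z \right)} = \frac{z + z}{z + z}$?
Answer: $\frac{5184571}{3677} \approx 1410.0$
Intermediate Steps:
$G{\left(z \right)} = 1$ ($G{\left(z \right)} = \frac{2 z}{2 z} = 2 z \frac{1}{2 z} = 1$)
$J = 3115$ ($J = \frac{3115}{1} = 3115 \cdot 1 = 3115$)
$h = \frac{33094}{3677}$ ($h = 9 - \frac{1}{-965 - 2712} = 9 - \frac{1}{-3677} = 9 - - \frac{1}{3677} = 9 + \frac{1}{3677} = \frac{33094}{3677} \approx 9.0003$)
$\left(-1714 + h\right) + J = \left(-1714 + \frac{33094}{3677}\right) + 3115 = - \frac{6269284}{3677} + 3115 = \frac{5184571}{3677}$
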